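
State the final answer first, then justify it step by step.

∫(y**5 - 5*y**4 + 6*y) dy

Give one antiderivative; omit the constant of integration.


The answer is y**6/6 - y**5 + 3*y**2.
Step 1. Rewrite: now ∫(6*y) dy + ∫(-5*y**4) dy + ∫(y**5) dy.
Step 2. Evaluate the standard form: now y**6/6 + ∫(6*y) dy + ∫(-5*y**4) dy.
Step 3. Evaluate the standard form: now y**6/6 - y**5 + ∫(6*y) dy.
Step 4. Evaluate the standard form: now y**6/6 - y**5 + 3*y**2.
Answer: y**6/6 - y**5 + 3*y**2.


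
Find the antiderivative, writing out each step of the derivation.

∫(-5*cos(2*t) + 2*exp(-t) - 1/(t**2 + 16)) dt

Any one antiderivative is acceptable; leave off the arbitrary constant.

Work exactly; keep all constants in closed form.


Step 1. Rewrite: now ∫(-1/(t**2 + 16)) dt + ∫(2*exp(-t)) dt + ∫(-5*cos(2*t)) dt.
Step 2. Evaluate the standard form: now -atan(t/4)/4 + ∫(2*exp(-t)) dt + ∫(-5*cos(2*t)) dt.
Step 3. Evaluate the standard form: now -5*sin(2*t)/2 - atan(t/4)/4 + ∫(2*exp(-t)) dt.
Step 4. Evaluate the standard form: now -5*sin(2*t)/2 - atan(t/4)/4 - 2*exp(-t).
Answer: -5*sin(2*t)/2 - atan(t/4)/4 - 2*exp(-t).


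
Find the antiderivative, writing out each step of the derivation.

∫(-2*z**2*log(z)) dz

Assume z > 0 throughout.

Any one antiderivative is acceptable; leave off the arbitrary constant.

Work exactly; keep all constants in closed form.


Step 1. Integrate ∫(-2*z**2*log(z)) dz by parts with u = log(z), dv = (-2*z**2) dz, so v = -2*z**3/3 [assuming z > 0]: now -2*z**3*log(z)/3 + ∫(2*z**2/3) dz.
Step 2. Evaluate the standard form: now -2*z**3*log(z)/3 + 2*z**3/9.
Answer: -2*z**3*log(z)/3 + 2*z**3/9.


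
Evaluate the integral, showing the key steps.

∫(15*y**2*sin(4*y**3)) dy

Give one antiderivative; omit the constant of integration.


Step 1. Substitute u = y**3, turning ∫(15*y**2*sin(4*y**3)) dy into ∫(5*sin(4*u)) du: now ∫(5*sin(4*u)) du.
Step 2. Evaluate the standard form: now -5*cos(4*u)/4.
Step 3. Substitute back u = y**3: now -5*cos(4*y**3)/4.
Answer: -5*cos(4*y**3)/4.


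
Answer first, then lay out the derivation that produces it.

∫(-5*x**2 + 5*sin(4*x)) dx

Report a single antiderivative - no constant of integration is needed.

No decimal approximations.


The answer is -5*x**3/3 - 5*cos(4*x)/4.
Step 1. Rewrite: now ∫(-5*x**2) dx + ∫(5*sin(4*x)) dx.
Step 2. Evaluate the standard form: now -5*x**3/3 + ∫(5*sin(4*x)) dx.
Step 3. Evaluate the standard form: now -5*x**3/3 - 5*cos(4*x)/4.
Answer: -5*x**3/3 - 5*cos(4*x)/4.


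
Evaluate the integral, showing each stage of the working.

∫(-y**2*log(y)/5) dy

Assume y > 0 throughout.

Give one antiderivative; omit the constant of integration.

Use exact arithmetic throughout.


Step 1. Integrate ∫(-y**2*log(y)/5) dy by parts with u = log(y), dv = (-y**2/5) dy, so v = -y**3/15 [assuming y > 0]: now -y**3*log(y)/15 + ∫(y**2/15) dy.
Step 2. Evaluate the standard form: now -y**3*log(y)/15 + y**3/45.
Answer: -y**3*log(y)/15 + y**3/45.


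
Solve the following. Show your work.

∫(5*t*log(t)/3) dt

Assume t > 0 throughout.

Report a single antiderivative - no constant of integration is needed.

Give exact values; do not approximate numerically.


Step 1. Integrate ∫(5*t*log(t)/3) dt by parts with u = log(t), dv = (5*t/3) dt, so v = 5*t**2/6 [assuming t > 0]: now 5*t**2*log(t)/6 + ∫(-5*t/6) dt.
Step 2. Evaluate the standard form: now 5*t**2*log(t)/6 - 5*t**2/12.
Answer: 5*t**2*log(t)/6 - 5*t**2/12.


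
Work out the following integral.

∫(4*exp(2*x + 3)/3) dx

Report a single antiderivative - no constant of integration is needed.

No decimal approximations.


Answer: 2*exp(2*x + 3)/3.


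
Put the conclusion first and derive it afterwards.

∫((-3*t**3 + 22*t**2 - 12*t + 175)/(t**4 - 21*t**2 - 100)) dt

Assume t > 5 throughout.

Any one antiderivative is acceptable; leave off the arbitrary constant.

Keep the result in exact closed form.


The answer is log(t - 5) - 4*log(t + 5) - 3*atan(t/2)/2.
Step 1. Decompose ∫((-3*t**3 + 22*t**2 - 12*t + 175)/(t**4 - 21*t**2 - 100)) dt by partial fractions, (-3*t**3 + 22*t**2 - 12*t + 175)/(t**4 - 21*t**2 - 100) = -3/(t**2 + 4) - 4/(t + 5) + 1/(t - 5): now ∫(1/(t - 5)) dt + ∫(-4/(t + 5)) dt + ∫(-3/(t**2 + 4)) dt.
Step 2. Evaluate the standard form [assuming t > -5]: now -4*log(t + 5) + ∫(1/(t - 5)) dt + ∫(-3/(t**2 + 4)) dt.
Step 3. Evaluate the standard form [assuming t > 5]: now log(t - 5) - 4*log(t + 5) + ∫(-3/(t**2 + 4)) dt.
Step 4. Evaluate the standard form: now log(t - 5) - 4*log(t + 5) - 3*atan(t/2)/2.
Answer: log(t - 5) - 4*log(t + 5) - 3*atan(t/2)/2.


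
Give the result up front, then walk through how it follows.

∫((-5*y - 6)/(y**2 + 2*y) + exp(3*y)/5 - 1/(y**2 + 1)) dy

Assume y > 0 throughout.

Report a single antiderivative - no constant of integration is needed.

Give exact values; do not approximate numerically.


The answer is exp(3*y)/15 - 3*log(y) - 2*log(y + 2) - atan(y).
Step 1. Rewrite: now ∫((-5*y - 6)/(y**2 + 2*y)) dy + ∫(-1/(y**2 + 1)) dy + ∫(exp(3*y)/5) dy.
Step 2. Evaluate the standard form: now exp(3*y)/15 + ∫((-5*y - 6)/(y**2 + 2*y)) dy + ∫(-1/(y**2 + 1)) dy.
Step 3. Evaluate the standard form: now exp(3*y)/15 - atan(y) + ∫((-5*y - 6)/(y**2 + 2*y)) dy.
Step 4. Decompose ∫((-5*y - 6)/(y**2 + 2*y)) dy by partial fractions, (-5*y - 6)/(y**2 + 2*y) = -2/(y + 2) - 3/y: now exp(3*y)/15 - atan(y) + ∫(-3/y) dy + ∫(-2/(y + 2)) dy.
Step 5. Evaluate the standard form [assuming y > -2]: now exp(3*y)/15 - 2*log(y + 2) - atan(y) + ∫(-3/y) dy.
Step 6. Evaluate the standard form [assuming y > 0]: now exp(3*y)/15 - 3*log(y) - 2*log(y + 2) - atan(y).
Answer: exp(3*y)/15 - 3*log(y) - 2*log(y + 2) - atan(y).


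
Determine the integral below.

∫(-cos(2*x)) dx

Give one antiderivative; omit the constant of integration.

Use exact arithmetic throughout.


Answer: -sin(2*x)/2.


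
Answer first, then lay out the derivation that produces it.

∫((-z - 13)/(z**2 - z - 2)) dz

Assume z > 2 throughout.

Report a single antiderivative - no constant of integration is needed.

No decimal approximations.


The answer is -5*log(z - 2) + 4*log(z + 1).
Step 1. Decompose ∫((-z - 13)/(z**2 - z - 2)) dz by partial fractions, (-z - 13)/(z**2 - z - 2) = 4/(z + 1) - 5/(z - 2): now ∫(-5/(z - 2)) dz + ∫(4/(z + 1)) dz.
Step 2. Evaluate the standard form [assuming z > -1]: now 4*log(z + 1) + ∫(-5/(z - 2)) dz.
Step 3. Evaluate the standard form [assuming z > 2]: now -5*log(z - 2) + 4*log(z + 1).
Answer: -5*log(z - 2) + 4*log(z + 1).


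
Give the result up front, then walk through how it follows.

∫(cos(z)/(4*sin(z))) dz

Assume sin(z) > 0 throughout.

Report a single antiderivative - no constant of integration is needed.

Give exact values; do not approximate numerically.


The answer is log(sin(z))/4.
Step 1. Substitute u = sin(z), turning ∫(cos(z)/(4*sin(z))) dz into ∫(1/(4*u)) du: now ∫(1/(4*u)) du.
Step 2. Evaluate the standard form [assuming u > 0]: now log(u)/4.
Step 3. Substitute back u = sin(z): now log(sin(z))/4.
Answer: log(sin(z))/4.


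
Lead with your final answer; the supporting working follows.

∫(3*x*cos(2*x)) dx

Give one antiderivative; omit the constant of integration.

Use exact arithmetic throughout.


The answer is 3*x*sin(2*x)/2 + 3*cos(2*x)/4.
Step 1. Integrate ∫(3*x*cos(2*x)) dx by parts with u = x, dv = (3*cos(2*x)) dx, so v = 3*sin(2*x)/2: now 3*x*sin(2*x)/2 + ∫(-3*sin(2*x)/2) dx.
Step 2. Evaluate the standard form: now 3*x*sin(2*x)/2 + 3*cos(2*x)/4.
Answer: 3*x*sin(2*x)/2 + 3*cos(2*x)/4.


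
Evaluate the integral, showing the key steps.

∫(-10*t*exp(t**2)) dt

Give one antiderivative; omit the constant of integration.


Step 1. Substitute u = t**2, turning ∫(-10*t*exp(t**2)) dt into ∫(-5*exp(u)) du: now ∫(-5*exp(u)) du.
Step 2. Evaluate the standard form: now -5*exp(u).
Step 3. Substitute back u = t**2: now -5*exp(t**2).
Answer: -5*exp(t**2).


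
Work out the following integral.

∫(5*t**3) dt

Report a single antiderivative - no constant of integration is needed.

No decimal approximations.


Answer: 5*t**4/4.


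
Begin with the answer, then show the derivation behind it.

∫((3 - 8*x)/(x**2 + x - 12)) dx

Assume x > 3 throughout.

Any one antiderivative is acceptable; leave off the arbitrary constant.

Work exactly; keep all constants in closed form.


The answer is -3*log(x - 3) - 5*log(x + 4).
Step 1. Decompose ∫((3 - 8*x)/(x**2 + x - 12)) dx by partial fractions, (3 - 8*x)/(x**2 + x - 12) = -5/(x + 4) - 3/(x - 3): now ∫(-3/(x - 3)) dx + ∫(-5/(x + 4)) dx.
Step 2. Evaluate the standard form [assuming x > 3]: now -3*log(x - 3) + ∫(-5/(x + 4)) dx.
Step 3. Evaluate the standard form [assuming x > -4]: now -3*log(x - 3) - 5*log(x + 4).
Answer: -3*log(x - 3) - 5*log(x + 4).


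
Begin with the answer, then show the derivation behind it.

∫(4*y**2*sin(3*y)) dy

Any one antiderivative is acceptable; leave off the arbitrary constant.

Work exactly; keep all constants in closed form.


The answer is -4*y**2*cos(3*y)/3 + 8*y*sin(3*y)/9 + 8*cos(3*y)/27.
Step 1. Integrate ∫(4*y**2*sin(3*y)) dy by parts with u = y**2, dv = (4*sin(3*y)) dy, so v = -4*cos(3*y)/3: now -4*y**2*cos(3*y)/3 + ∫(8*y*cos(3*y)/3) dy.
Step 2. Integrate ∫(8*y*cos(3*y)/3) dy by parts with u = y, dv = (8*cos(3*y)/3) dy, so v = 8*sin(3*y)/9: now -4*y**2*cos(3*y)/3 + 8*y*sin(3*y)/9 + ∫(-8*sin(3*y)/9) dy.
Step 3. Evaluate the standard form: now -4*y**2*cos(3*y)/3 + 8*y*sin(3*y)/9 + 8*cos(3*y)/27.
Answer: -4*y**2*cos(3*y)/3 + 8*y*sin(3*y)/9 + 8*cos(3*y)/27.


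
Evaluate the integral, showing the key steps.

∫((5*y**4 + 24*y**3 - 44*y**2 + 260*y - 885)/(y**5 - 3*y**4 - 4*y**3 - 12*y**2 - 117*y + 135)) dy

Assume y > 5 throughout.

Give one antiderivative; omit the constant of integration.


Step 1. Decompose ∫((5*y**4 + 24*y**3 - 44*y**2 + 260*y - 885)/(y**5 - 3*y**4 - 4*y**3 - 12*y**2 - 117*y + 135)) dy by partial fractions, (5*y**4 + 24*y**3 - 44*y**2 + 260*y - 885)/(y**5 - 3*y**4 - 4*y**3 - 12*y**2 - 117*y + 135) = -2/(y**2 + 9) - 4/(y + 3) + 4/(y - 1) + 5/(y - 5): now ∫(5/(y - 5)) dy + ∫(4/(y - 1)) dy + ∫(-4/(y + 3)) dy + ∫(-2/(y**2 + 9)) dy.
Step 2. Evaluate the standard form [assuming y > -3]: now -4*log(y + 3) + ∫(5/(y - 5)) dy + ∫(4/(y - 1)) dy + ∫(-2/(y**2 + 9)) dy.
Step 3. Evaluate the standard form [assuming y > 1]: now 4*log(y - 1) - 4*log(y + 3) + ∫(5/(y - 5)) dy + ∫(-2/(y**2 + 9)) dy.
Step 4. Evaluate the standard form [assuming y > 5]: now 5*log(y - 5) + 4*log(y - 1) - 4*log(y + 3) + ∫(-2/(y**2 + 9)) dy.
Step 5. Evaluate the standard form: now 5*log(y - 5) + 4*log(y - 1) - 4*log(y + 3) - 2*atan(y/3)/3.
Answer: 5*log(y - 5) + 4*log(y - 1) - 4*log(y + 3) - 2*atan(y/3)/3.


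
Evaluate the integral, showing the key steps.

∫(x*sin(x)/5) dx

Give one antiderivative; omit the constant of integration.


Step 1. Integrate ∫(x*sin(x)/5) dx by parts with u = x, dv = (sin(x)/5) dx, so v = -cos(x)/5: now -x*cos(x)/5 + ∫(cos(x)/5) dx.
Step 2. Evaluate the standard form: now -x*cos(x)/5 + sin(x)/5.
Answer: -x*cos(x)/5 + sin(x)/5.


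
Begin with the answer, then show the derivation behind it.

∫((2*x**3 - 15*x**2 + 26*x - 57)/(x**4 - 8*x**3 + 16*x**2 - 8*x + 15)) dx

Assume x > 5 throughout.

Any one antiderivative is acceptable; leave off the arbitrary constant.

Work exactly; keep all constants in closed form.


The answer is -log(x - 5) + 3*log(x - 3) - 3*atan(x).
Step 1. Decompose ∫((2*x**3 - 15*x**2 + 26*x - 57)/(x**4 - 8*x**3 + 16*x**2 - 8*x + 15)) dx by partial fractions, (2*x**3 - 15*x**2 + 26*x - 57)/(x**4 - 8*x**3 + 16*x**2 - 8*x + 15) = -3/(x**2 + 1) + 3/(x - 3) - 1/(x - 5): now ∫(-1/(x - 5)) dx + ∫(3/(x - 3)) dx + ∫(-3/(x**2 + 1)) dx.
Step 2. Evaluate the standard form [assuming x > 5]: now -log(x - 5) + ∫(3/(x - 3)) dx + ∫(-3/(x**2 + 1)) dx.
Step 3. Evaluate the standard form [assuming x > 3]: now -log(x - 5) + 3*log(x - 3) + ∫(-3/(x**2 + 1)) dx.
Step 4. Evaluate the standard form: now -log(x - 5) + 3*log(x - 3) - 3*atan(x).
Answer: -log(x - 5) + 3*log(x - 3) - 3*atan(x).


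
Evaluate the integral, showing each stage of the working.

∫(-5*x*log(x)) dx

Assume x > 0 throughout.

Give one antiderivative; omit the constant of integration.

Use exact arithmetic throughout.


Step 1. Integrate ∫(-5*x*log(x)) dx by parts with u = log(x), dv = (-5*x) dx, so v = -5*x**2/2 [assuming x > 0]: now -5*x**2*log(x)/2 + ∫(5*x/2) dx.
Step 2. Evaluate the standard form: now -5*x**2*log(x)/2 + 5*x**2/4.
Answer: -5*x**2*log(x)/2 + 5*x**2/4.


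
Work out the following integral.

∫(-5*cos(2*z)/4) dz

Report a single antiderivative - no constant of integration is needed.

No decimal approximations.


Answer: -5*sin(2*z)/8.


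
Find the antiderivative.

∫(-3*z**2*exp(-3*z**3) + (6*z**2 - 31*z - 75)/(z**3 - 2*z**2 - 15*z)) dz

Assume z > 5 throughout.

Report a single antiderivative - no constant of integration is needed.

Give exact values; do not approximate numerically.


Answer: 5*log(z) - 2*log(z - 5) + 3*log(z + 3) + exp(-3*z**3)/3.


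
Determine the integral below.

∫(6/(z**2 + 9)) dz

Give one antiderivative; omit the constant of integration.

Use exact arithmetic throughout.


Answer: 2*atan(z/3).


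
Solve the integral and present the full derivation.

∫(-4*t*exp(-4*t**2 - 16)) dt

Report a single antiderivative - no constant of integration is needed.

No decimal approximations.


Step 1. Substitute u = t**2 + 4, turning ∫(-4*t*exp(-4*t**2 - 16)) dt into ∫(-2*exp(-4*u)) du: now ∫(-2*exp(-4*u)) du.
Step 2. Evaluate the standard form: now exp(-4*u)/2.
Step 3. Substitute back u = t**2 + 4: now exp(-4*t**2 - 16)/2.
Answer: exp(-4*t**2 - 16)/2.


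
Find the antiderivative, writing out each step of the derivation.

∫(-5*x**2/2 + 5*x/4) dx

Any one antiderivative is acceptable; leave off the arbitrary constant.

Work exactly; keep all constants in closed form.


Step 1. Rewrite: now ∫(5*x/4) dx + ∫(-5*x**2/2) dx.
Step 2. Evaluate the standard form: now -5*x**3/6 + ∫(5*x/4) dx.
Step 3. Evaluate the standard form: now -5*x**3/6 + 5*x**2/8.
Answer: -5*x**3/6 + 5*x**2/8.


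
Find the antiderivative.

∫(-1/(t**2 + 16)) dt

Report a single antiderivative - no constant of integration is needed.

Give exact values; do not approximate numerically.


Answer: -atan(t/4)/4.


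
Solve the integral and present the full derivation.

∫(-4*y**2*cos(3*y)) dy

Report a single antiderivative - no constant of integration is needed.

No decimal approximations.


Step 1. Integrate ∫(-4*y**2*cos(3*y)) dy by parts with u = y**2, dv = (-4*cos(3*y)) dy, so v = -4*sin(3*y)/3: now -4*y**2*sin(3*y)/3 + ∫(8*y*sin(3*y)/3) dy.
Step 2. Integrate ∫(8*y*sin(3*y)/3) dy by parts with u = y, dv = (8*sin(3*y)/3) dy, so v = -8*cos(3*y)/9: now -4*y**2*sin(3*y)/3 - 8*y*cos(3*y)/9 + ∫(8*cos(3*y)/9) dy.
Step 3. Evaluate the standard form: now -4*y**2*sin(3*y)/3 - 8*y*cos(3*y)/9 + 8*sin(3*y)/27.
Answer: -4*y**2*sin(3*y)/3 - 8*y*cos(3*y)/9 + 8*sin(3*y)/27.


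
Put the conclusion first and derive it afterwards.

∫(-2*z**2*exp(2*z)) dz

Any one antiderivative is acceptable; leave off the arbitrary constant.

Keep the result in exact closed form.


The answer is -z**2*exp(2*z) + z*exp(2*z) - exp(2*z)/2.
Step 1. Integrate ∫(-2*z**2*exp(2*z)) dz by parts with u = z**2, dv = (-2*exp(2*z)) dz, so v = -exp(2*z): now -z**2*exp(2*z) + ∫(2*z*exp(2*z)) dz.
Step 2. Integrate ∫(2*z*exp(2*z)) dz by parts with u = z, dv = (2*exp(2*z)) dz, so v = exp(2*z): now -z**2*exp(2*z) + z*exp(2*z) + ∫(-exp(2*z)) dz.
Step 3. Evaluate the standard form: now -z**2*exp(2*z) + z*exp(2*z) - exp(2*z)/2.
Answer: -z**2*exp(2*z) + z*exp(2*z) - exp(2*z)/2.


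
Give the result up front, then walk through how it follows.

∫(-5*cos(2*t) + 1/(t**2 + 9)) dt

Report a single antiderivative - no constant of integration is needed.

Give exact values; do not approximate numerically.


The answer is -5*sin(2*t)/2 + atan(t/3)/3.
Step 1. Rewrite: now ∫(1/(t**2 + 9)) dt + ∫(-5*cos(2*t)) dt.
Step 2. Evaluate the standard form: now atan(t/3)/3 + ∫(-5*cos(2*t)) dt.
Step 3. Evaluate the standard form: now -5*sin(2*t)/2 + atan(t/3)/3.
Answer: -5*sin(2*t)/2 + atan(t/3)/3.


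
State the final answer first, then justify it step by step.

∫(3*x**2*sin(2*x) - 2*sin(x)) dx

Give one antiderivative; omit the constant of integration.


The answer is -3*x**2*cos(2*x)/2 + 3*x*sin(2*x)/2 + 2*cos(x) + 3*cos(2*x)/4.
Step 1. Rewrite: now ∫(3*x**2*sin(2*x)) dx + ∫(-2*sin(x)) dx.
Step 2. Integrate ∫(3*x**2*sin(2*x)) dx by parts with u = x**2, dv = (3*sin(2*x)) dx, so v = -3*cos(2*x)/2: now -3*x**2*cos(2*x)/2 + ∫(3*x*cos(2*x)) dx + ∫(-2*sin(x)) dx.
Step 3. Integrate ∫(3*x*cos(2*x)) dx by parts with u = x, dv = (3*cos(2*x)) dx, so v = 3*sin(2*x)/2: now -3*x**2*cos(2*x)/2 + 3*x*sin(2*x)/2 + ∫(-2*sin(x)) dx + ∫(-3*sin(2*x)/2) dx.
Step 4. Evaluate the standard form: now -3*x**2*cos(2*x)/2 + 3*x*sin(2*x)/2 + 3*cos(2*x)/4 + ∫(-2*sin(x)) dx.
Step 5. Evaluate the standard form: now -3*x**2*cos(2*x)/2 + 3*x*sin(2*x)/2 + 2*cos(x) + 3*cos(2*x)/4.
Answer: -3*x**2*cos(2*x)/2 + 3*x*sin(2*x)/2 + 2*cos(x) + 3*cos(2*x)/4.


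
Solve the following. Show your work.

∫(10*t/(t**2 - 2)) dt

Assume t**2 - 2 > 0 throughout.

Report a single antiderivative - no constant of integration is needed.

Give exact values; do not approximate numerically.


Step 1. Substitute u = t**2 - 2, turning ∫(10*t/(t**2 - 2)) dt into ∫(5/u) du: now ∫(5/u) du.
Step 2. Evaluate the standard form [assuming u > 0]: now 5*log(u).
Step 3. Substitute back u = t**2 - 2: now 5*log(t**2 - 2).
Answer: 5*log(t**2 - 2).


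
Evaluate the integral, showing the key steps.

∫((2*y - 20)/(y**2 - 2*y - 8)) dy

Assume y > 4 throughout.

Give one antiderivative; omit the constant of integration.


Step 1. Decompose ∫((2*y - 20)/(y**2 - 2*y - 8)) dy by partial fractions, (2*y - 20)/(y**2 - 2*y - 8) = 4/(y + 2) - 2/(y - 4): now ∫(-2/(y - 4)) dy + ∫(4/(y + 2)) dy.
Step 2. Evaluate the standard form [assuming y > -2]: now 4*log(y + 2) + ∫(-2/(y - 4)) dy.
Step 3. Evaluate the standard form [assuming y > 4]: now -2*log(y - 4) + 4*log(y + 2).
Answer: -2*log(y - 4) + 4*log(y + 2).


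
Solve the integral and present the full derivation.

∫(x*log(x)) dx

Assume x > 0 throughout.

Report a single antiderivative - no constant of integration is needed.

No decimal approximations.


Step 1. Integrate ∫(x*log(x)) dx by parts with u = log(x), dv = (x) dx, so v = x**2/2 [assuming x > 0]: now x**2*log(x)/2 + ∫(-x/2) dx.
Step 2. Evaluate the standard form: now x**2*log(x)/2 - x**2/4.
Answer: x**2*log(x)/2 - x**2/4.


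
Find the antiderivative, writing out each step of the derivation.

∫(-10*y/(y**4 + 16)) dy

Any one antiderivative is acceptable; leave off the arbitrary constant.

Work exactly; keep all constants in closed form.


Step 1. Substitute u = y**2, turning ∫(-10*y/(y**4 + 16)) dy into ∫(-5/(u**2 + 16)) du: now ∫(-5/(u**2 + 16)) du.
Step 2. Evaluate the standard form: now -5*atan(u/4)/4.
Step 3. Substitute back u = y**2: now -5*atan(y**2/4)/4.
Answer: -5*atan(y**2/4)/4.


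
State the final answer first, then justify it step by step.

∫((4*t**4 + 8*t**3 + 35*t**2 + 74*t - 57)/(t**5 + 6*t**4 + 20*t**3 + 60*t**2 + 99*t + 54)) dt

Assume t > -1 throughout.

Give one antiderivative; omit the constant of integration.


The answer is -5*log(t + 1) + 5*log(t + 2) + 4*log(t + 3) + atan(t/3)/3.
Step 1. Decompose ∫((4*t**4 + 8*t**3 + 35*t**2 + 74*t - 57)/(t**5 + 6*t**4 + 20*t**3 + 60*t**2 + 99*t + 54)) dt by partial fractions, (4*t**4 + 8*t**3 + 35*t**2 + 74*t - 57)/(t**5 + 6*t**4 + 20*t**3 + 60*t**2 + 99*t + 54) = 1/(t**2 + 9) + 4/(t + 3) + 5/(t + 2) - 5/(t + 1): now ∫(-5/(t + 1)) dt + ∫(5/(t + 2)) dt + ∫(4/(t + 3)) dt + ∫(1/(t**2 + 9)) dt.
Step 2. Evaluate the standard form [assuming t > -2]: now 5*log(t + 2) + ∫(-5/(t + 1)) dt + ∫(4/(t + 3)) dt + ∫(1/(t**2 + 9)) dt.
Step 3. Evaluate the standard form [assuming t > -1]: now -5*log(t + 1) + 5*log(t + 2) + ∫(4/(t + 3)) dt + ∫(1/(t**2 + 9)) dt.
Step 4. Evaluate the standard form [assuming t > -3]: now -5*log(t + 1) + 5*log(t + 2) + 4*log(t + 3) + ∫(1/(t**2 + 9)) dt.
Step 5. Evaluate the standard form: now -5*log(t + 1) + 5*log(t + 2) + 4*log(t + 3) + atan(t/3)/3.
Answer: -5*log(t + 1) + 5*log(t + 2) + 4*log(t + 3) + atan(t/3)/3.


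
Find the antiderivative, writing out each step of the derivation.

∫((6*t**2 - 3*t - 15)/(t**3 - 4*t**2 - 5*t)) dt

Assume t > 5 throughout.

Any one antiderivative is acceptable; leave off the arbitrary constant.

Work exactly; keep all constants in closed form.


Step 1. Decompose ∫((6*t**2 - 3*t - 15)/(t**3 - 4*t**2 - 5*t)) dt by partial fractions, (6*t**2 - 3*t - 15)/(t**3 - 4*t**2 - 5*t) = -1/(t + 1) + 4/(t - 5) + 3/t: now ∫(3/t) dt + ∫(4/(t - 5)) dt + ∫(-1/(t + 1)) dt.
Step 2. Evaluate the standard form [assuming t > 5]: now 4*log(t - 5) + ∫(3/t) dt + ∫(-1/(t + 1)) dt.
Step 3. Evaluate the standard form [assuming t > 0]: now 3*log(t) + 4*log(t - 5) + ∫(-1/(t + 1)) dt.
Step 4. Evaluate the standard form [assuming t > -1]: now 3*log(t) + 4*log(t - 5) - log(t + 1).
Answer: 3*log(t) + 4*log(t - 5) - log(t + 1).


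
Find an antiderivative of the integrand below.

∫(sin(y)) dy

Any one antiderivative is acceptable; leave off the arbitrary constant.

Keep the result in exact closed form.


Answer: -cos(y).


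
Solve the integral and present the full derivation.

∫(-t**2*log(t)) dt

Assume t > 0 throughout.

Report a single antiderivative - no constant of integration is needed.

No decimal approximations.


Step 1. Integrate ∫(-t**2*log(t)) dt by parts with u = log(t), dv = (-t**2) dt, so v = -t**3/3 [assuming t > 0]: now -t**3*log(t)/3 + ∫(t**2/3) dt.
Step 2. Evaluate the standard form: now -t**3*log(t)/3 + t**3/9.
Answer: -t**3*log(t)/3 + t**3/9.


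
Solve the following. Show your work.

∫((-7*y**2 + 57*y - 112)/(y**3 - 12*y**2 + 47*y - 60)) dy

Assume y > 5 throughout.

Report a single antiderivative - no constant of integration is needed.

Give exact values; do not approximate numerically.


Step 1. Decompose ∫((-7*y**2 + 57*y - 112)/(y**3 - 12*y**2 + 47*y - 60)) dy by partial fractions, (-7*y**2 + 57*y - 112)/(y**3 - 12*y**2 + 47*y - 60) = -2/(y - 3) - 4/(y - 4) - 1/(y - 5): now ∫(-1/(y - 5)) dy + ∫(-4/(y - 4)) dy + ∫(-2/(y - 3)) dy.
Step 2. Evaluate the standard form [assuming y > 4]: now -4*log(y - 4) + ∫(-1/(y - 5)) dy + ∫(-2/(y - 3)) dy.
Step 3. Evaluate the standard form [assuming y > 5]: now -log(y - 5) - 4*log(y - 4) + ∫(-2/(y - 3)) dy.
Step 4. Evaluate the standard form [assuming y > 3]: now -log(y - 5) - 4*log(y - 4) - 2*log(y - 3).
Answer: -log(y - 5) - 4*log(y - 4) - 2*log(y - 3).


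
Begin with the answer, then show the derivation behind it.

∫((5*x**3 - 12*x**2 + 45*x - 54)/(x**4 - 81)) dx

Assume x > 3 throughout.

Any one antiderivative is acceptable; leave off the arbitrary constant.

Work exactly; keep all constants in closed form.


The answer is log(x - 3) + 4*log(x + 3) - atan(x/3).
Step 1. Decompose ∫((5*x**3 - 12*x**2 + 45*x - 54)/(x**4 - 81)) dx by partial fractions, (5*x**3 - 12*x**2 + 45*x - 54)/(x**4 - 81) = -3/(x**2 + 9) + 4/(x + 3) + 1/(x - 3): now ∫(1/(x - 3)) dx + ∫(4/(x + 3)) dx + ∫(-3/(x**2 + 9)) dx.
Step 2. Evaluate the standard form [assuming x > 3]: now log(x - 3) + ∫(4/(x + 3)) dx + ∫(-3/(x**2 + 9)) dx.
Step 3. Evaluate the standard form [assuming x > -3]: now log(x - 3) + 4*log(x + 3) + ∫(-3/(x**2 + 9)) dx.
Step 4. Evaluate the standard form: now log(x - 3) + 4*log(x + 3) - atan(x/3).
Answer: log(x - 3) + 4*log(x + 3) - atan(x/3).


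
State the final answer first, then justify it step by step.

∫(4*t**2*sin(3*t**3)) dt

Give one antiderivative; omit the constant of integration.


The answer is -4*cos(3*t**3)/9.
Step 1. Substitute u = t**3, turning ∫(4*t**2*sin(3*t**3)) dt into ∫(4*sin(3*u)/3) du: now ∫(4*sin(3*u)/3) du.
Step 2. Evaluate the standard form: now -4*cos(3*u)/9.
Step 3. Substitute back u = t**3: now -4*cos(3*t**3)/9.
Answer: -4*cos(3*t**3)/9.


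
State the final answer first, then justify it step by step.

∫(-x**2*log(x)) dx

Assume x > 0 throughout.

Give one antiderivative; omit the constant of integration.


The answer is -x**3*log(x)/3 + x**3/9.
Step 1. Integrate ∫(-x**2*log(x)) dx by parts with u = log(x), dv = (-x**2) dx, so v = -x**3/3 [assuming x > 0]: now -x**3*log(x)/3 + ∫(x**2/3) dx.
Step 2. Evaluate the standard form: now -x**3*log(x)/3 + x**3/9.
Answer: -x**3*log(x)/3 + x**3/9.


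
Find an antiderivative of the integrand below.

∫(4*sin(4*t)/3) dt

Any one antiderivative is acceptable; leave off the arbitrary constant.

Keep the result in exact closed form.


Answer: -cos(4*t)/3.


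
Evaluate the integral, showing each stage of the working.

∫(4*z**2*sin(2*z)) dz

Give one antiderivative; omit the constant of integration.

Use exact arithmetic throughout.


Step 1. Integrate ∫(4*z**2*sin(2*z)) dz by parts with u = z**2, dv = (4*sin(2*z)) dz, so v = -2*cos(2*z): now -2*z**2*cos(2*z) + ∫(4*z*cos(2*z)) dz.
Step 2. Integrate ∫(4*z*cos(2*z)) dz by parts with u = z, dv = (4*cos(2*z)) dz, so v = 2*sin(2*z): now -2*z**2*cos(2*z) + 2*z*sin(2*z) + ∫(-2*sin(2*z)) dz.
Step 3. Evaluate the standard form: now -2*z**2*cos(2*z) + 2*z*sin(2*z) + cos(2*z).
Answer: -2*z**2*cos(2*z) + 2*z*sin(2*z) + cos(2*z).


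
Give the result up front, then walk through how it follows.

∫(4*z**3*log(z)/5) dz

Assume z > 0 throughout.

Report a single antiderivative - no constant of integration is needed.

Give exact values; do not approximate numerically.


The answer is z**4*log(z)/5 - z**4/20.
Step 1. Integrate ∫(4*z**3*log(z)/5) dz by parts with u = log(z), dv = (4*z**3/5) dz, so v = z**4/5 [assuming z > 0]: now z**4*log(z)/5 + ∫(-z**3/5) dz.
Step 2. Evaluate the standard form: now z**4*log(z)/5 - z**4/20.
Answer: z**4*log(z)/5 - z**4/20.


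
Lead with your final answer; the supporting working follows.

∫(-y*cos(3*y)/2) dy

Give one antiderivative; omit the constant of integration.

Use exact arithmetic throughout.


The answer is -y*sin(3*y)/6 - cos(3*y)/18.
Step 1. Integrate ∫(-y*cos(3*y)/2) dy by parts with u = y, dv = (-cos(3*y)/2) dy, so v = -sin(3*y)/6: now -y*sin(3*y)/6 + ∫(sin(3*y)/6) dy.
Step 2. Evaluate the standard form: now -y*sin(3*y)/6 - cos(3*y)/18.
Answer: -y*sin(3*y)/6 - cos(3*y)/18.


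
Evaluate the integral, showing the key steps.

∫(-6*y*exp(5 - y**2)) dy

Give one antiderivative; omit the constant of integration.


Step 1. Substitute u = y**2 - 5, turning ∫(-6*y*exp(5 - y**2)) dy into ∫(-3*exp(-u)) du: now ∫(-3*exp(-u)) du.
Step 2. Evaluate the standard form: now 3*exp(-u).
Step 3. Substitute back u = y**2 - 5: now 3*exp(5 - y**2).
Answer: 3*exp(5 - y**2).


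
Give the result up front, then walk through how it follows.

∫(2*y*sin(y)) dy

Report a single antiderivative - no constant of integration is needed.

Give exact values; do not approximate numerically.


The answer is -2*y*cos(y) + 2*sin(y).
Step 1. Integrate ∫(2*y*sin(y)) dy by parts with u = y, dv = (2*sin(y)) dy, so v = -2*cos(y): now -2*y*cos(y) + ∫(2*cos(y)) dy.
Step 2. Evaluate the standard form: now -2*y*cos(y) + 2*sin(y).
Answer: -2*y*cos(y) + 2*sin(y).


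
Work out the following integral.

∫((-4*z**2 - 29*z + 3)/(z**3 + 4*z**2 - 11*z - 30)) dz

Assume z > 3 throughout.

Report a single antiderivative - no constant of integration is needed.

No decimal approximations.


Answer: -3*log(z - 3) - 3*log(z + 2) + 2*log(z + 5).


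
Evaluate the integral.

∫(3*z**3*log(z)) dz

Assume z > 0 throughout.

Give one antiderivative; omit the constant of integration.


Answer: 3*z**4*log(z)/4 - 3*z**4/16.


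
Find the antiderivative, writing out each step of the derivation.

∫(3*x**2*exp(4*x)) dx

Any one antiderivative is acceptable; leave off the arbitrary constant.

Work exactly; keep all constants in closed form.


Step 1. Integrate ∫(3*x**2*exp(4*x)) dx by parts with u = x**2, dv = (3*exp(4*x)) dx, so v = 3*exp(4*x)/4: now 3*x**2*exp(4*x)/4 + ∫(-3*x*exp(4*x)/2) dx.
Step 2. Integrate ∫(-3*x*exp(4*x)/2) dx by parts with u = x, dv = (-3*exp(4*x)/2) dx, so v = -3*exp(4*x)/8: now 3*x**2*exp(4*x)/4 - 3*x*exp(4*x)/8 + ∫(3*exp(4*x)/8) dx.
Step 3. Evaluate the standard form: now 3*x**2*exp(4*x)/4 - 3*x*exp(4*x)/8 + 3*exp(4*x)/32.
Answer: 3*x**2*exp(4*x)/4 - 3*x*exp(4*x)/8 + 3*exp(4*x)/32.


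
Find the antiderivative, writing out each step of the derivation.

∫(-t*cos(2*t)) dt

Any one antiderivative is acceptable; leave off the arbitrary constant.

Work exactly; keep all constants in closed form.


Step 1. Integrate ∫(-t*cos(2*t)) dt by parts with u = t, dv = (-cos(2*t)) dt, so v = -sin(2*t)/2: now -t*sin(2*t)/2 + ∫(sin(2*t)/2) dt.
Step 2. Evaluate the standard form: now -t*sin(2*t)/2 - cos(2*t)/4.
Answer: -t*sin(2*t)/2 - cos(2*t)/4.


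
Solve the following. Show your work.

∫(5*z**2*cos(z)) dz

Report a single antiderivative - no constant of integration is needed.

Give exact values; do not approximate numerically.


Step 1. Integrate ∫(5*z**2*cos(z)) dz by parts with u = z**2, dv = (5*cos(z)) dz, so v = 5*sin(z): now 5*z**2*sin(z) + ∫(-10*z*sin(z)) dz.
Step 2. Integrate ∫(-10*z*sin(z)) dz by parts with u = z, dv = (-10*sin(z)) dz, so v = 10*cos(z): now 5*z**2*sin(z) + 10*z*cos(z) + ∫(-10*cos(z)) dz.
Step 3. Evaluate the standard form: now 5*z**2*sin(z) + 10*z*cos(z) - 10*sin(z).
Answer: 5*z**2*sin(z) + 10*z*cos(z) - 10*sin(z).


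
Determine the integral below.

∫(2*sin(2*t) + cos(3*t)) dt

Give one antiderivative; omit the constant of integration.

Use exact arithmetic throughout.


Answer: sin(3*t)/3 - cos(2*t).


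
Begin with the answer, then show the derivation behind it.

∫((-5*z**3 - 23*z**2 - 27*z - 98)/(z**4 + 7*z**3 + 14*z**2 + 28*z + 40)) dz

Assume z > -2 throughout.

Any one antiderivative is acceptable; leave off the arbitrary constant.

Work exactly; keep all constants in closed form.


The answer is -4*log(z + 2) - log(z + 5) - atan(z/2)/2.
Step 1. Decompose ∫((-5*z**3 - 23*z**2 - 27*z - 98)/(z**4 + 7*z**3 + 14*z**2 + 28*z + 40)) dz by partial fractions, (-5*z**3 - 23*z**2 - 27*z - 98)/(z**4 + 7*z**3 + 14*z**2 + 28*z + 40) = -1/(z**2 + 4) - 1/(z + 5) - 4/(z + 2): now ∫(-4/(z + 2)) dz + ∫(-1/(z + 5)) dz + ∫(-1/(z**2 + 4)) dz.
Step 2. Evaluate the standard form [assuming z > -2]: now -4*log(z + 2) + ∫(-1/(z + 5)) dz + ∫(-1/(z**2 + 4)) dz.
Step 3. Evaluate the standard form [assuming z > -5]: now -4*log(z + 2) - log(z + 5) + ∫(-1/(z**2 + 4)) dz.
Step 4. Evaluate the standard form: now -4*log(z + 2) - log(z + 5) - atan(z/2)/2.
Answer: -4*log(z + 2) - log(z + 5) - atan(z/2)/2.


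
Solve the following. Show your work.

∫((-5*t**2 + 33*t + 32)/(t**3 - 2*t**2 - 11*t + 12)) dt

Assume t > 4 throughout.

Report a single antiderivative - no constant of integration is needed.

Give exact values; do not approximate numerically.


Step 1. Decompose ∫((-5*t**2 + 33*t + 32)/(t**3 - 2*t**2 - 11*t + 12)) dt by partial fractions, (-5*t**2 + 33*t + 32)/(t**3 - 2*t**2 - 11*t + 12) = -4/(t + 3) - 5/(t - 1) + 4/(t - 4): now ∫(4/(t - 4)) dt + ∫(-5/(t - 1)) dt + ∫(-4/(t + 3)) dt.
Step 2. Evaluate the standard form [assuming t > -3]: now -4*log(t + 3) + ∫(4/(t - 4)) dt + ∫(-5/(t - 1)) dt.
Step 3. Evaluate the standard form [assuming t > 4]: now 4*log(t - 4) - 4*log(t + 3) + ∫(-5/(t - 1)) dt.
Step 4. Evaluate the standard form [assuming t > 1]: now 4*log(t - 4) - 5*log(t - 1) - 4*log(t + 3).
Answer: 4*log(t - 4) - 5*log(t - 1) - 4*log(t + 3).


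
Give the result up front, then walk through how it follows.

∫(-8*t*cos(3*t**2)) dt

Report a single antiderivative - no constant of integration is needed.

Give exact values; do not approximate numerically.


The answer is -4*sin(3*t**2)/3.
Step 1. Substitute u = t**2, turning ∫(-8*t*cos(3*t**2)) dt into ∫(-4*cos(3*u)) du: now ∫(-4*cos(3*u)) du.
Step 2. Evaluate the standard form: now -4*sin(3*u)/3.
Step 3. Substitute back u = t**2: now -4*sin(3*t**2)/3.
Answer: -4*sin(3*t**2)/3.


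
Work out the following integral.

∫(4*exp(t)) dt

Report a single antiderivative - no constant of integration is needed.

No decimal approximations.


Answer: 4*exp(t).


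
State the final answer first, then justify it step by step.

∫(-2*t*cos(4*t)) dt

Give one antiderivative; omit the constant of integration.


The answer is -t*sin(4*t)/2 - cos(4*t)/8.
Step 1. Integrate ∫(-2*t*cos(4*t)) dt by parts with u = t, dv = (-2*cos(4*t)) dt, so v = -sin(4*t)/2: now -t*sin(4*t)/2 + ∫(sin(4*t)/2) dt.
Step 2. Evaluate the standard form: now -t*sin(4*t)/2 - cos(4*t)/8.
Answer: -t*sin(4*t)/2 - cos(4*t)/8.


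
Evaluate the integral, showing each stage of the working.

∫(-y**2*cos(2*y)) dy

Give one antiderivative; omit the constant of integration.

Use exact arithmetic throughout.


Step 1. Integrate ∫(-y**2*cos(2*y)) dy by parts with u = y**2, dv = (-cos(2*y)) dy, so v = -sin(2*y)/2: now -y**2*sin(2*y)/2 + ∫(y*sin(2*y)) dy.
Step 2. Integrate ∫(y*sin(2*y)) dy by parts with u = y, dv = (sin(2*y)) dy, so v = -cos(2*y)/2: now -y**2*sin(2*y)/2 - y*cos(2*y)/2 + ∫(cos(2*y)/2) dy.
Step 3. Evaluate the standard form: now -y**2*sin(2*y)/2 - y*cos(2*y)/2 + sin(2*y)/4.
Answer: -y**2*sin(2*y)/2 - y*cos(2*y)/2 + sin(2*y)/4.


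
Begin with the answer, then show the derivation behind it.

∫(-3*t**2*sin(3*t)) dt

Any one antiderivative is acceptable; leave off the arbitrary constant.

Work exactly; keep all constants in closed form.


The answer is t**2*cos(3*t) - 2*t*sin(3*t)/3 - 2*cos(3*t)/9.
Step 1. Integrate ∫(-3*t**2*sin(3*t)) dt by parts with u = t**2, dv = (-3*sin(3*t)) dt, so v = cos(3*t): now t**2*cos(3*t) + ∫(-2*t*cos(3*t)) dt.
Step 2. Integrate ∫(-2*t*cos(3*t)) dt by parts with u = t, dv = (-2*cos(3*t)) dt, so v = -2*sin(3*t)/3: now t**2*cos(3*t) - 2*t*sin(3*t)/3 + ∫(2*sin(3*t)/3) dt.
Step 3. Evaluate the standard form: now t**2*cos(3*t) - 2*t*sin(3*t)/3 - 2*cos(3*t)/9.
Answer: t**2*cos(3*t) - 2*t*sin(3*t)/3 - 2*cos(3*t)/9.


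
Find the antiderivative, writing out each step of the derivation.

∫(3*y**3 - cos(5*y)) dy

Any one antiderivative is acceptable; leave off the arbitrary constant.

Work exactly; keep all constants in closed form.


Step 1. Rewrite: now ∫(3*y**3) dy + ∫(-cos(5*y)) dy.
Step 2. Evaluate the standard form: now -sin(5*y)/5 + ∫(3*y**3) dy.
Step 3. Evaluate the standard form: now 3*y**4/4 - sin(5*y)/5.
Answer: 3*y**4/4 - sin(5*y)/5.


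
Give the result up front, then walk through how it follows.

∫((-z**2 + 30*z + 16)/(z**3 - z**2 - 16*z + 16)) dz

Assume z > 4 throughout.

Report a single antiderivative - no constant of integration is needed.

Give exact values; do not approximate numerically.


The answer is 5*log(z - 4) - 3*log(z - 1) - 3*log(z + 4).
Step 1. Decompose ∫((-z**2 + 30*z + 16)/(z**3 - z**2 - 16*z + 16)) dz by partial fractions, (-z**2 + 30*z + 16)/(z**3 - z**2 - 16*z + 16) = -3/(z + 4) - 3/(z - 1) + 5/(z - 4): now ∫(5/(z - 4)) dz + ∫(-3/(z - 1)) dz + ∫(-3/(z + 4)) dz.
Step 2. Evaluate the standard form [assuming z > 1]: now -3*log(z - 1) + ∫(5/(z - 4)) dz + ∫(-3/(z + 4)) dz.
Step 3. Evaluate the standard form [assuming z > -4]: now -3*log(z - 1) - 3*log(z + 4) + ∫(5/(z - 4)) dz.
Step 4. Evaluate the standard form [assuming z > 4]: now 5*log(z - 4) - 3*log(z - 1) - 3*log(z + 4).
Answer: 5*log(z - 4) - 3*log(z - 1) - 3*log(z + 4).


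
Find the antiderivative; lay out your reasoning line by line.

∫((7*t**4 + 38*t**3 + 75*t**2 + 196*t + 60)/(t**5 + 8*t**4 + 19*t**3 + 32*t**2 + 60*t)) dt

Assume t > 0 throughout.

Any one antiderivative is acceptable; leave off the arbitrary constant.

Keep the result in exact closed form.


Step 1. Decompose ∫((7*t**4 + 38*t**3 + 75*t**2 + 196*t + 60)/(t**5 + 8*t**4 + 19*t**3 + 32*t**2 + 60*t)) dt by partial fractions, (7*t**4 + 38*t**3 + 75*t**2 + 196*t + 60)/(t**5 + 8*t**4 + 19*t**3 + 32*t**2 + 60*t) = 4/(t**2 + 4) + 2/(t + 5) + 4/(t + 3) + 1/t: now ∫(1/t) dt + ∫(4/(t + 3)) dt + ∫(2/(t + 5)) dt + ∫(4/(t**2 + 4)) dt.
Step 2. Evaluate the standard form [assuming t > -5]: now 2*log(t + 5) + ∫(1/t) dt + ∫(4/(t + 3)) dt + ∫(4/(t**2 + 4)) dt.
Step 3. Evaluate the standard form [assuming t > -3]: now 4*log(t + 3) + 2*log(t + 5) + ∫(1/t) dt + ∫(4/(t**2 + 4)) dt.
Step 4. Evaluate the standard form [assuming t > 0]: now log(t) + 4*log(t + 3) + 2*log(t + 5) + ∫(4/(t**2 + 4)) dt.
Step 5. Evaluate the standard form: now log(t) + 4*log(t + 3) + 2*log(t + 5) + 2*atan(t/2).
Answer: log(t) + 4*log(t + 3) + 2*log(t + 5) + 2*atan(t/2).


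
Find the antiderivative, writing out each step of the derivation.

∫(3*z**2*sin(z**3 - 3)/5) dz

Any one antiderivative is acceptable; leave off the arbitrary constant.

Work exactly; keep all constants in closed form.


Step 1. Substitute u = z**3 - 3, turning ∫(3*z**2*sin(z**3 - 3)/5) dz into ∫(sin(u)/5) du: now ∫(sin(u)/5) du.
Step 2. Evaluate the standard form: now -cos(u)/5.
Step 3. Substitute back u = z**3 - 3: now -cos(z**3 - 3)/5.
Answer: -cos(z**3 - 3)/5.


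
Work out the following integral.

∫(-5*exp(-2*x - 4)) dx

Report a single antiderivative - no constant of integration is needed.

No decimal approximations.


Answer: 5*exp(-2*x - 4)/2.


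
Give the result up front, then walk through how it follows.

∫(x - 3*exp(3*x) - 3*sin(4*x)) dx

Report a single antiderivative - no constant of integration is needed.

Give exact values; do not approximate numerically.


The answer is x**2/2 - exp(3*x) + 3*cos(4*x)/4.
Step 1. Rewrite: now ∫(x) dx + ∫(-3*exp(3*x)) dx + ∫(-3*sin(4*x)) dx.
Step 2. Evaluate the standard form: now x**2/2 + ∫(-3*exp(3*x)) dx + ∫(-3*sin(4*x)) dx.
Step 3. Evaluate the standard form: now x**2/2 - exp(3*x) + ∫(-3*sin(4*x)) dx.
Step 4. Evaluate the standard form: now x**2/2 - exp(3*x) + 3*cos(4*x)/4.
Answer: x**2/2 - exp(3*x) + 3*cos(4*x)/4.


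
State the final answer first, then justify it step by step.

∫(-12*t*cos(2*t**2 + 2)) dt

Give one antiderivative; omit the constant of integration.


The answer is -3*sin(2*t**2 + 2).
Step 1. Substitute u = t**2 + 1, turning ∫(-12*t*cos(2*t**2 + 2)) dt into ∫(-6*cos(2*u)) du: now ∫(-6*cos(2*u)) du.
Step 2. Evaluate the standard form: now -3*sin(2*u).
Step 3. Substitute back u = t**2 + 1: now -3*sin(2*t**2 + 2).
Answer: -3*sin(2*t**2 + 2).


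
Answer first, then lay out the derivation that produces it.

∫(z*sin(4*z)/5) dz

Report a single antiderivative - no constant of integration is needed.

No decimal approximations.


The answer is -z*cos(4*z)/20 + sin(4*z)/80.
Step 1. Integrate ∫(z*sin(4*z)/5) dz by parts with u = z, dv = (sin(4*z)/5) dz, so v = -cos(4*z)/20: now -z*cos(4*z)/20 + ∫(cos(4*z)/20) dz.
Step 2. Evaluate the standard form: now -z*cos(4*z)/20 + sin(4*z)/80.
Answer: -z*cos(4*z)/20 + sin(4*z)/80.


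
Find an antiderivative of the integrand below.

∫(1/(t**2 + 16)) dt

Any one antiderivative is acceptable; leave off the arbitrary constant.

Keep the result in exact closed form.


Answer: atan(t/4)/4.


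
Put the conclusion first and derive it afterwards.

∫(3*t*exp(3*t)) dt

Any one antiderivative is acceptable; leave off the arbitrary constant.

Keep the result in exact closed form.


The answer is t*exp(3*t) - exp(3*t)/3.
Step 1. Integrate ∫(3*t*exp(3*t)) dt by parts with u = t, dv = (3*exp(3*t)) dt, so v = exp(3*t): now t*exp(3*t) + ∫(-exp(3*t)) dt.
Step 2. Evaluate the standard form: now t*exp(3*t) - exp(3*t)/3.
Answer: t*exp(3*t) - exp(3*t)/3.


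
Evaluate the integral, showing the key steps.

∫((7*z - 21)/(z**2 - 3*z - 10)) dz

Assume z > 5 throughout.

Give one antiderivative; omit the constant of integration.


Step 1. Decompose ∫((7*z - 21)/(z**2 - 3*z - 10)) dz by partial fractions, (7*z - 21)/(z**2 - 3*z - 10) = 5/(z + 2) + 2/(z - 5): now ∫(2/(z - 5)) dz + ∫(5/(z + 2)) dz.
Step 2. Evaluate the standard form [assuming z > -2]: now 5*log(z + 2) + ∫(2/(z - 5)) dz.
Step 3. Evaluate the standard form [assuming z > 5]: now 2*log(z - 5) + 5*log(z + 2).
Answer: 2*log(z - 5) + 5*log(z + 2).
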